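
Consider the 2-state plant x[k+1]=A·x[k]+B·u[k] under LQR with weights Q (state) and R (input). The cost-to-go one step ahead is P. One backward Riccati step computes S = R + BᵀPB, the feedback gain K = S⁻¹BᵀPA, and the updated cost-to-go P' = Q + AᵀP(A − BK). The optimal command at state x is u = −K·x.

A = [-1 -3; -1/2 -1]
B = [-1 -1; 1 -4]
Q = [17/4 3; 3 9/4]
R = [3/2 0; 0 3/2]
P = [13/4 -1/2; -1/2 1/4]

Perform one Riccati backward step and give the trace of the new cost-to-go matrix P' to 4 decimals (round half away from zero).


BᵀP = [-3.7500 0.7500; -1.2500 -0.5000]
S = R + BᵀPB = [3/2 0; 0 3/2] + [4.5000 0.7500; 0.7500 3.2500] = [6.0000 0.7500; 0.7500 4.7500]
BᵀPA = [3.3750 10.5000; 1.5000 4.2500]
K = S⁻¹·BᵀPA = [0.5336 1.6711; 0.2315 0.6309]
A−BK = [-0.2349 -0.6980; -0.1074 -0.1477]
AᵀP(A−BK) = [0.6644 2.0386; 2.0386 6.2718]
P' = Q + AᵀP(A−BK) = [4.9144 5.0386; 5.0386 8.5218]
tr(P') = 13.4362

13.4362


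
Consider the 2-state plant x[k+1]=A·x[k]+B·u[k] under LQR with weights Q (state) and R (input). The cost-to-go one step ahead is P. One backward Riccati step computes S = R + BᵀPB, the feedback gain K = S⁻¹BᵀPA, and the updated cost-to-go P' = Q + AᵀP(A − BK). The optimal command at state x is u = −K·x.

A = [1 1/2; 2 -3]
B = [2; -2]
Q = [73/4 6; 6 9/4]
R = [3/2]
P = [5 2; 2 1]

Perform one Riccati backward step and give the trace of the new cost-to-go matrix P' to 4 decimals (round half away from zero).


BᵀP = [6.0000 2.0000]
S = R + BᵀPB = [3/2] + [8.0000] = [9.5000]
BᵀPA = [10.0000 -3.0000]
K = S⁻¹·BᵀPA = [1.0526 -0.3158]
A−BK = [-1.1053 1.1316; 4.1053 -3.6316]
AᵀP(A−BK) = [6.4737 -4.3421; -4.3421 3.3026]
P' = Q + AᵀP(A−BK) = [24.7237 1.6579; 1.6579 5.5526]
tr(P') = 30.2763

30.2763


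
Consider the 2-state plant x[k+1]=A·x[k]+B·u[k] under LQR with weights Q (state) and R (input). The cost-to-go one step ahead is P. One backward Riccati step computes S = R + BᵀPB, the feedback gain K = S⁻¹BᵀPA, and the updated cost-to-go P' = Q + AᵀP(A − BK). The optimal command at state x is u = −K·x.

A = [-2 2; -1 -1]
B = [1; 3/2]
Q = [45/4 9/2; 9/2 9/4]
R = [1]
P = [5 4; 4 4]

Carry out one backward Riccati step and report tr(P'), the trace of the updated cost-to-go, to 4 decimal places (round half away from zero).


18.2407

BᵀP = [11.0000 10.0000]
S = R + BᵀPB = [1] + [26.0000] = [27.0000]
BᵀPA = [-32.0000 12.0000]
K = S⁻¹·BᵀPA = [-1.1852 0.4444]
A−BK = [-0.8148 1.5556; 0.7778 -1.6667]
AᵀP(A−BK) = [2.0741 -1.7778; -1.7778 2.6667]
P' = Q + AᵀP(A−BK) = [13.3241 2.7222; 2.7222 4.9167]
tr(P') = 18.2407


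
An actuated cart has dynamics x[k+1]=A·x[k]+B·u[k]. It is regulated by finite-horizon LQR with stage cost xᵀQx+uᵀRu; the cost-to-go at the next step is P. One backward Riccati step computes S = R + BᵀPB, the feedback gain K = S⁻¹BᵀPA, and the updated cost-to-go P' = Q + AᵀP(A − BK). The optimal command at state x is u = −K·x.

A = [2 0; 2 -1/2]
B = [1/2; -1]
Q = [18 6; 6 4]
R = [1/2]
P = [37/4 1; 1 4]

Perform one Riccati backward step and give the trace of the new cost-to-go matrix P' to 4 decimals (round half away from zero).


BᵀP = [3.6250 -3.5000]
S = R + BᵀPB = [1/2] + [5.3125] = [5.8125]
BᵀPA = [0.2500 1.7500]
K = S⁻¹·BᵀPA = [0.0430 0.3011]
A−BK = [1.9785 -0.1505; 2.0430 -0.1989]
AᵀP(A−BK) = [60.9892 -5.0753; -5.0753 0.4731]
P' = Q + AᵀP(A−BK) = [78.9892 0.9247; 0.9247 4.4731]
tr(P') = 83.4624

83.4624


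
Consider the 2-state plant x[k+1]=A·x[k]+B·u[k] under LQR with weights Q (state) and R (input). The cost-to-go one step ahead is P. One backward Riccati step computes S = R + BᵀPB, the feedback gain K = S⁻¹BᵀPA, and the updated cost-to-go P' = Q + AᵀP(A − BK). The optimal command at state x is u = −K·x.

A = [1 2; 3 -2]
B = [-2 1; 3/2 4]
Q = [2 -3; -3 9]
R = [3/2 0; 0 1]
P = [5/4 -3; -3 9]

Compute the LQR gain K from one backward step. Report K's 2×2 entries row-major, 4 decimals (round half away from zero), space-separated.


BᵀP = [-7.0000 19.5000; -10.7500 33.0000]
S = R + BᵀPB = [3/2 0; 0 1] + [43.2500 71.0000; 71.0000 121.2500] = [44.7500 71.0000; 71.0000 122.2500]
BᵀPA = [51.5000 -53.0000; 88.2500 -87.5000]
K = S⁻¹·BᵀPA = [0.0701 -0.6208; 0.6812 -0.3552]
A−BK = [0.4591 1.1136; 0.1702 0.3520]
AᵀP(A−BK) = [0.5267 -0.1824; -0.1824 1.0176]
P' = Q + AᵀP(A−BK) = [2.5267 -3.1824; -3.1824 10.0176]
tr(P') = 12.5443

0.0701 -0.6208 0.6812 -0.3552


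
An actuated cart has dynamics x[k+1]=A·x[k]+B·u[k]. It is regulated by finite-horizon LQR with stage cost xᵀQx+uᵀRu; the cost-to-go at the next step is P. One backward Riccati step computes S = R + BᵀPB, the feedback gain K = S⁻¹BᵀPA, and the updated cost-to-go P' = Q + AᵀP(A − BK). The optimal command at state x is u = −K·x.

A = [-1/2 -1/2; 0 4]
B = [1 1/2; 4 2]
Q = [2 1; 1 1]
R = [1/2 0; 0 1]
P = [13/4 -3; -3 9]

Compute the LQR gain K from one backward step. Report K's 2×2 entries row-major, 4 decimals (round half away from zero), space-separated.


0.0314 0.9800 0.0079 0.2450

BᵀP = [-8.7500 33.0000; -4.3750 16.5000]
S = R + BᵀPB = [1/2 0; 0 1] + [123.2500 61.6250; 61.6250 30.8125] = [123.7500 61.6250; 61.6250 31.8125]
BᵀPA = [4.3750 136.3750; 2.1875 68.1875]
K = S⁻¹·BᵀPA = [0.0314 0.9800; 0.0079 0.2450]
A−BK = [-0.5354 -1.6025; -0.1415 -0.4101]
AᵀP(A−BK) = [0.6578 1.9890; 1.9890 6.4570]
P' = Q + AᵀP(A−BK) = [2.6578 2.9890; 2.9890 7.4570]
tr(P') = 10.1148


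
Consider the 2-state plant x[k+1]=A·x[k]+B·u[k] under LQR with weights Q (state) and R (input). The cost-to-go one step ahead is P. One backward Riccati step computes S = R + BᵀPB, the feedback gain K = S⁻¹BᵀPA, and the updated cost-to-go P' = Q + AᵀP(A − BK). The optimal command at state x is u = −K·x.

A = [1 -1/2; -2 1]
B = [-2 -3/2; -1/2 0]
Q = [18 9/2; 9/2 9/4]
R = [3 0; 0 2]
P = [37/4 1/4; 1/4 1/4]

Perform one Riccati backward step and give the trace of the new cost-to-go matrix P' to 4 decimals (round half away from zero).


BᵀP = [-18.6250 -0.6250; -13.8750 -0.3750]
S = R + BᵀPB = [3 0; 0 2] + [37.5625 27.9375; 27.9375 20.8125] = [40.5625 27.9375; 27.9375 22.8125]
BᵀPA = [-17.3750 8.6875; -13.1250 6.5625]
K = S⁻¹·BᵀPA = [-0.2050 0.1025; -0.3243 0.1622]
A−BK = [0.1036 -0.0518; -2.1025 1.0512]
AᵀP(A−BK) = [1.4319 -0.7159; -0.7159 0.3580]
P' = Q + AᵀP(A−BK) = [19.4319 3.7841; 3.7841 2.6080]
tr(P') = 22.0398

22.0398


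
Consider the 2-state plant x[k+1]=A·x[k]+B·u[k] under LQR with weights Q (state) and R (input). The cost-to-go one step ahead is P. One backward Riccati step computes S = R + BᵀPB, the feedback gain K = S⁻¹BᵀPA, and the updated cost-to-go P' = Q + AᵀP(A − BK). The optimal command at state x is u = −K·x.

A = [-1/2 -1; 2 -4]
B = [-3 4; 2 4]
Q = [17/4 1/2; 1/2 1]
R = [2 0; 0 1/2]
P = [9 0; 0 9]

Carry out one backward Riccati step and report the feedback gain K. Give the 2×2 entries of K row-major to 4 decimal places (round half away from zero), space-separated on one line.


0.4911 -0.5891 0.2485 -0.6974

BᵀP = [-27.0000 18.0000; 36.0000 36.0000]
S = R + BᵀPB = [2 0; 0 1/2] + [117.0000 -36.0000; -36.0000 288.0000] = [119.0000 -36.0000; -36.0000 288.5000]
BᵀPA = [49.5000 -45.0000; 54.0000 -180.0000]
K = S⁻¹·BᵀPA = [0.4911 -0.5891; 0.2485 -0.6974]
A−BK = [-0.0204 0.0223; 0.0239 -0.0320]
AᵀP(A−BK) = [0.5222 -0.6763; -0.6763 0.9511]
P' = Q + AᵀP(A−BK) = [4.7722 -0.1763; -0.1763 1.9511]
tr(P') = 6.7233


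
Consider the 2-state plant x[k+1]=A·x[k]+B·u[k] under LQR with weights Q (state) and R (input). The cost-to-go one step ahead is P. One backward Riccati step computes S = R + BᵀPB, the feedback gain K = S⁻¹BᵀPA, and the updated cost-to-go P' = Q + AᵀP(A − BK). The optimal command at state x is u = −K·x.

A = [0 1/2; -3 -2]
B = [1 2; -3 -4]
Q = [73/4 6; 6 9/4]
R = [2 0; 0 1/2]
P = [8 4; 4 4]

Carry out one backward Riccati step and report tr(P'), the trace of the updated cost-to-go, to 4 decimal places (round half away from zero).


30.5719

BᵀP = [-4.0000 -8.0000; 0.0000 -8.0000]
S = R + BᵀPB = [2 0; 0 1/2] + [20.0000 24.0000; 24.0000 32.0000] = [22.0000 24.0000; 24.0000 32.5000]
BᵀPA = [24.0000 14.0000; 24.0000 16.0000]
K = S⁻¹·BᵀPA = [1.4676 0.5108; -0.3453 0.1151]
A−BK = [-0.7770 -0.2410; 0.0216 -0.0072]
AᵀP(A−BK) = [9.0647 2.9784; 2.9784 1.0072]
P' = Q + AᵀP(A−BK) = [27.3147 8.9784; 8.9784 3.2572]
tr(P') = 30.5719


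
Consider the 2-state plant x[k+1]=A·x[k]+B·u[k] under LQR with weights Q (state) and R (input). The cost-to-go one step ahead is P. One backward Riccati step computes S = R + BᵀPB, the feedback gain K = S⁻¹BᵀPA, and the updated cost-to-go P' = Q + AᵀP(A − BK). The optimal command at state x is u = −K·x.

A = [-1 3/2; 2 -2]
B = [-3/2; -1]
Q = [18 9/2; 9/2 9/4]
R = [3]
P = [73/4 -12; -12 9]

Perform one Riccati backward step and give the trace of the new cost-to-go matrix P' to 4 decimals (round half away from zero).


107.4588

BᵀP = [-15.3750 9.0000]
S = R + BᵀPB = [3] + [14.0625] = [17.0625]
BᵀPA = [33.3750 -41.0625]
K = S⁻¹·BᵀPA = [1.9560 -2.4066]
A−BK = [1.9341 -2.1099; 3.9560 -4.4066]
AᵀP(A−BK) = [36.9670 -43.0549; -43.0549 50.2418]
P' = Q + AᵀP(A−BK) = [54.9670 -38.5549; -38.5549 52.4918]
tr(P') = 107.4588


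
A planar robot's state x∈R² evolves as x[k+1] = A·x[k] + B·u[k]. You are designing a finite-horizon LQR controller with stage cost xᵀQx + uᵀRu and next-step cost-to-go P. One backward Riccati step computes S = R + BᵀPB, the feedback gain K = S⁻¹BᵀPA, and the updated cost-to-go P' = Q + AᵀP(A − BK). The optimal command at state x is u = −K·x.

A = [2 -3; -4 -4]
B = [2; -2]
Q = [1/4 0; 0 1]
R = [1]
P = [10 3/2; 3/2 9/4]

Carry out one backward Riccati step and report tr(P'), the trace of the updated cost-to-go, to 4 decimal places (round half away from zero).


119.8553

BᵀP = [17.0000 -1.5000]
S = R + BᵀPB = [1] + [37.0000] = [38.0000]
BᵀPA = [40.0000 -45.0000]
K = S⁻¹·BᵀPA = [1.0526 -1.1842]
A−BK = [-0.1053 -0.6316; -1.8947 -6.3684]
AᵀP(A−BK) = [9.8947 29.3684; 29.3684 108.7105]
P' = Q + AᵀP(A−BK) = [10.1447 29.3684; 29.3684 109.7105]
tr(P') = 119.8553


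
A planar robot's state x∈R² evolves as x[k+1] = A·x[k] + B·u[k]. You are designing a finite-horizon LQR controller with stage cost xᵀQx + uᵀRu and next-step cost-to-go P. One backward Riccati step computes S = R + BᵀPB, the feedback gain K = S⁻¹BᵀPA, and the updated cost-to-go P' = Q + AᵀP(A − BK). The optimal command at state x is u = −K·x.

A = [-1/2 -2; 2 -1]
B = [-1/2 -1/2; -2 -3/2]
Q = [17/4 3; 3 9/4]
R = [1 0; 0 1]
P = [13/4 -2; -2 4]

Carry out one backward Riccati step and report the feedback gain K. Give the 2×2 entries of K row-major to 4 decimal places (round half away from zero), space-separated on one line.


-0.9027 -0.1593 -0.2920 0.4779

BᵀP = [2.3750 -7.0000; 1.3750 -5.0000]
S = R + BᵀPB = [1 0; 0 1] + [12.8125 9.3125; 9.3125 6.8125] = [13.8125 9.3125; 9.3125 7.8125]
BᵀPA = [-15.1875 2.2500; -10.6875 2.2500]
K = S⁻¹·BᵀPA = [-0.9027 -0.1593; -0.2920 0.4779]
A−BK = [-1.0973 -1.8407; -0.2434 -0.6018]
AᵀP(A−BK) = [3.9823 4.9381; 4.9381 8.2832]
P' = Q + AᵀP(A−BK) = [8.2323 7.9381; 7.9381 10.5332]
tr(P') = 18.7655


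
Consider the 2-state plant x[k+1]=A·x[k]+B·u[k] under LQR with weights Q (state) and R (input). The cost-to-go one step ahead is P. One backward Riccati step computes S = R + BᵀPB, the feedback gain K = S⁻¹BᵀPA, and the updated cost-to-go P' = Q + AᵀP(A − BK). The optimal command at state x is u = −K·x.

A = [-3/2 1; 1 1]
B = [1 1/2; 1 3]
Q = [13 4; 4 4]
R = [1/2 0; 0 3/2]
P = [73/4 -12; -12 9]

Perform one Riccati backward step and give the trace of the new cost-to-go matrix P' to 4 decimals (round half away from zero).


20.6519

BᵀP = [6.2500 -3.0000; -26.8750 21.0000]
S = R + BᵀPB = [1/2 0; 0 3/2] + [3.2500 -5.8750; -5.8750 49.5625] = [3.7500 -5.8750; -5.8750 51.0625]
BᵀPA = [-12.3750 3.2500; 61.3125 -5.8750]
K = S⁻¹·BᵀPA = [-1.7308 0.8373; 1.0016 -0.0187]
A−BK = [-0.2700 0.1720; -0.2739 0.2188]
AᵀP(A−BK) = [3.2332 -0.8654; -0.8654 0.4187]
P' = Q + AᵀP(A−BK) = [16.2332 3.1346; 3.1346 4.4187]
tr(P') = 20.6519


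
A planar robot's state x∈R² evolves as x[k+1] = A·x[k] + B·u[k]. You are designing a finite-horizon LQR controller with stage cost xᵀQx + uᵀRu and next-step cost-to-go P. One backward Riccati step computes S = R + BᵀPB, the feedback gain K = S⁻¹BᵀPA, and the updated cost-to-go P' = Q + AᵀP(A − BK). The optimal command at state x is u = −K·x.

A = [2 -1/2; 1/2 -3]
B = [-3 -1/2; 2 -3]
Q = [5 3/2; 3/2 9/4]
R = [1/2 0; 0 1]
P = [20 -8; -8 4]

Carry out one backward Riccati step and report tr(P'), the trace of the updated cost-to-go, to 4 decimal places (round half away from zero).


BᵀP = [-76.0000 32.0000; 14.0000 -8.0000]
S = R + BᵀPB = [1/2 0; 0 1] + [292.0000 -58.0000; -58.0000 17.0000] = [292.5000 -58.0000; -58.0000 18.0000]
BᵀPA = [-136.0000 -58.0000; 24.0000 17.0000]
K = S⁻¹·BᵀPA = [-0.5555 -0.0305; -0.4566 0.8461]
A−BK = [0.1052 -0.1685; 0.2412 -0.4006]
AᵀP(A−BK) = [0.4108 -0.4566; -0.4566 0.8461]
P' = Q + AᵀP(A−BK) = [5.4108 1.0434; 1.0434 3.0961]
tr(P') = 8.5070

8.5070


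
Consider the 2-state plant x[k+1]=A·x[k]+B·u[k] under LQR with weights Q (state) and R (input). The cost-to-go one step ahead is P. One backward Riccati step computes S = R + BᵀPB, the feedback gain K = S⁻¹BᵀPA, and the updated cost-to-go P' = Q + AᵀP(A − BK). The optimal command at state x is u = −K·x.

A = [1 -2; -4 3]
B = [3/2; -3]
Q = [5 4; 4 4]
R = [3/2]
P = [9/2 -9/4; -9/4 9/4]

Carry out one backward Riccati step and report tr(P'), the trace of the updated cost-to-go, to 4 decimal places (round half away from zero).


BᵀP = [13.5000 -10.1250]
S = R + BᵀPB = [3/2] + [50.6250] = [52.1250]
BᵀPA = [54.0000 -57.3750]
K = S⁻¹·BᵀPA = [1.0360 -1.1007]
A−BK = [-0.5540 -0.3489; -0.8921 -0.3022]
AᵀP(A−BK) = [2.5576 -1.3112; -1.3112 2.0962]
P' = Q + AᵀP(A−BK) = [7.5576 2.6888; 2.6888 6.0962]
tr(P') = 13.6538

13.6538


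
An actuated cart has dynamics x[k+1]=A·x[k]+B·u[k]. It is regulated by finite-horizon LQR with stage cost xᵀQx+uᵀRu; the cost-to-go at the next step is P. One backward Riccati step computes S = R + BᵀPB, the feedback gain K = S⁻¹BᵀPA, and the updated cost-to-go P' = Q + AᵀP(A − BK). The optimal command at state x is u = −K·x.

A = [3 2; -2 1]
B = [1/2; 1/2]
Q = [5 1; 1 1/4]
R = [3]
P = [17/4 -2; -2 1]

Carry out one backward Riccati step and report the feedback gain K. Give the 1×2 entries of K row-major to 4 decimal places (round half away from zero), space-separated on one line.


BᵀP = [1.1250 -0.5000]
S = R + BᵀPB = [3] + [0.3125] = [3.3125]
BᵀPA = [4.3750 1.7500]
K = S⁻¹·BᵀPA = [1.3208 0.5283]
A−BK = [2.3396 1.7358; -2.6604 0.7358]
AᵀP(A−BK) = [60.4717 23.1887; 23.1887 9.0755]
P' = Q + AᵀP(A−BK) = [65.4717 24.1887; 24.1887 9.3255]
tr(P') = 74.7972

1.3208 0.5283


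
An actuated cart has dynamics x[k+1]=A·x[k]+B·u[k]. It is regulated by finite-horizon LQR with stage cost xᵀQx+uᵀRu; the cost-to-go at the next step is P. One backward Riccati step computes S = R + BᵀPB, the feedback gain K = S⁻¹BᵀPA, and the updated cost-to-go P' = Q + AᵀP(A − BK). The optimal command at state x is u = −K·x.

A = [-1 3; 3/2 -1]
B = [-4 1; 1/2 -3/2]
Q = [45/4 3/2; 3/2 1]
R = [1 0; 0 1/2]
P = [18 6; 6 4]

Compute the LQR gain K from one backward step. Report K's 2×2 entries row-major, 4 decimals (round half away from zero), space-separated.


0.0146 -0.6381 -0.8920 0.4240

BᵀP = [-69.0000 -22.0000; 9.0000 0.0000]
S = R + BᵀPB = [1 0; 0 1/2] + [265.0000 -36.0000; -36.0000 9.0000] = [266.0000 -36.0000; -36.0000 9.5000]
BᵀPA = [36.0000 -185.0000; -9.0000 27.0000]
K = S⁻¹·BᵀPA = [0.0146 -0.6381; -0.8920 0.4240]
A−BK = [-0.0496 0.0236; 0.1548 -0.0449]
AᵀP(A−BK) = [0.4460 -0.2120; -0.2120 0.5024]
P' = Q + AᵀP(A−BK) = [11.6960 1.2880; 1.2880 1.5024]
tr(P') = 13.1984


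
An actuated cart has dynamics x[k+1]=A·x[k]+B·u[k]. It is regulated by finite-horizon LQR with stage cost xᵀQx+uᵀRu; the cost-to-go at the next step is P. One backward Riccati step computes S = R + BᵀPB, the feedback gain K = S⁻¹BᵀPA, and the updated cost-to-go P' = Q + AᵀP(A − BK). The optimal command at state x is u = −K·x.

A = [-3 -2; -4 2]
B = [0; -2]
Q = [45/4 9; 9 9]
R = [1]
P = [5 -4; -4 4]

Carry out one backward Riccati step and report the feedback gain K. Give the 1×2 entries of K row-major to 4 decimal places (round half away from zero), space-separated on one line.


0.4706 -1.8824

BᵀP = [8.0000 -8.0000]
S = R + BᵀPB = [1] + [16.0000] = [17.0000]
BᵀPA = [8.0000 -32.0000]
K = S⁻¹·BᵀPA = [0.4706 -1.8824]
A−BK = [-3.0000 -2.0000; -3.0588 -1.7647]
AᵀP(A−BK) = [9.2353 5.0588; 5.0588 7.7647]
P' = Q + AᵀP(A−BK) = [20.4853 14.0588; 14.0588 16.7647]
tr(P') = 37.2500


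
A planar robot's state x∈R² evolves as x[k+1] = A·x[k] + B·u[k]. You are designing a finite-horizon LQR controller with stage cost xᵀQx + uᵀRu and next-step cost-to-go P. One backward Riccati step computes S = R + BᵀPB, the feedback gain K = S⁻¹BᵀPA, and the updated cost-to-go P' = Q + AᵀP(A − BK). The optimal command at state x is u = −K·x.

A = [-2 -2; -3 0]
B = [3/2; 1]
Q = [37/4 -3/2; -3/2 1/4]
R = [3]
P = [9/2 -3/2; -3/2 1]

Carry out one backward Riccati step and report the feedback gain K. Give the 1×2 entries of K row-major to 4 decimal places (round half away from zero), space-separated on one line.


BᵀP = [5.2500 -1.2500]
S = R + BᵀPB = [3] + [6.6250] = [9.6250]
BᵀPA = [-6.7500 -10.5000]
K = S⁻¹·BᵀPA = [-0.7013 -1.0909]
A−BK = [-0.9481 -0.3636; -2.2987 1.0909]
AᵀP(A−BK) = [4.2662 1.6364; 1.6364 6.5455]
P' = Q + AᵀP(A−BK) = [13.5162 0.1364; 0.1364 6.7955]
tr(P') = 20.3117

-0.7013 -1.0909


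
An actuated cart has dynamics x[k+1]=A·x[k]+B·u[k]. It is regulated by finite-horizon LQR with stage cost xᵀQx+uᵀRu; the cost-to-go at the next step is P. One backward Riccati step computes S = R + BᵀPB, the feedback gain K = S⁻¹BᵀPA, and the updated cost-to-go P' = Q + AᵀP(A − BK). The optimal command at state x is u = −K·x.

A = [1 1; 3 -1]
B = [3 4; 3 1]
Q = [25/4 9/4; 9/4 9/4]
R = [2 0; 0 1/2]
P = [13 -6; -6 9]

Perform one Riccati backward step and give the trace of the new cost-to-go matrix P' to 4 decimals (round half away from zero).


BᵀP = [21.0000 9.0000; 46.0000 -15.0000]
S = R + BᵀPB = [2 0; 0 1/2] + [90.0000 93.0000; 93.0000 169.0000] = [92.0000 93.0000; 93.0000 169.5000]
BᵀPA = [48.0000 12.0000; 1.0000 61.0000]
K = S⁻¹·BᵀPA = [1.1581 -0.5240; -0.6295 0.6474]
A−BK = [0.0438 -0.0176; 0.1552 -0.0754]
AᵀP(A−BK) = [3.0407 -1.4966; -1.4966 0.7980]
P' = Q + AᵀP(A−BK) = [9.2907 0.7534; 0.7534 3.0480]
tr(P') = 12.3387

12.3387


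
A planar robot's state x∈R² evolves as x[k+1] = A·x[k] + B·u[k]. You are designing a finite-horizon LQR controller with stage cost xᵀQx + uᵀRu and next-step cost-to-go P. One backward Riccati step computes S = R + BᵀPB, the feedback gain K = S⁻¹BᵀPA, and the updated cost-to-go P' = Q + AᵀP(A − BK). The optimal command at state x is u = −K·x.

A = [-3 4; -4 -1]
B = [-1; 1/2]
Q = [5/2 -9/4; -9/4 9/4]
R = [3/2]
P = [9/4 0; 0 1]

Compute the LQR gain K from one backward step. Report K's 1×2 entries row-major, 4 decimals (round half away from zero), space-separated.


BᵀP = [-2.2500 0.5000]
S = R + BᵀPB = [3/2] + [2.5000] = [4.0000]
BᵀPA = [4.7500 -9.5000]
K = S⁻¹·BᵀPA = [1.1875 -2.3750]
A−BK = [-1.8125 1.6250; -4.5938 0.1875]
AᵀP(A−BK) = [30.6094 -11.7188; -11.7188 14.4375]
P' = Q + AᵀP(A−BK) = [33.1094 -13.9688; -13.9688 16.6875]
tr(P') = 49.7969

1.1875 -2.3750


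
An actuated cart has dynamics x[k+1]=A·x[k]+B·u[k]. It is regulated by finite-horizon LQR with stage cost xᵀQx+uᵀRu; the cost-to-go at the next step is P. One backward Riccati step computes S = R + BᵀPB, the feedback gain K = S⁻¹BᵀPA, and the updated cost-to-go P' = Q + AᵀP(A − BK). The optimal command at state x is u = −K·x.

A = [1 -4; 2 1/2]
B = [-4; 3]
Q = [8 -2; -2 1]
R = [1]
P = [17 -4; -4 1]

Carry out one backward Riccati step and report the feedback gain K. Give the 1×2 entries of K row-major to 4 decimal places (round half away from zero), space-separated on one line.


BᵀP = [-80.0000 19.0000]
S = R + BᵀPB = [1] + [377.0000] = [378.0000]
BᵀPA = [-42.0000 329.5000]
K = S⁻¹·BᵀPA = [-0.1111 0.8717]
A−BK = [0.5556 -0.5132; 2.3333 -2.1151]
AᵀP(A−BK) = [0.3333 -0.3889; -0.3889 1.0271]
P' = Q + AᵀP(A−BK) = [8.3333 -2.3889; -2.3889 2.0271]
tr(P') = 10.3604

-0.1111 0.8717


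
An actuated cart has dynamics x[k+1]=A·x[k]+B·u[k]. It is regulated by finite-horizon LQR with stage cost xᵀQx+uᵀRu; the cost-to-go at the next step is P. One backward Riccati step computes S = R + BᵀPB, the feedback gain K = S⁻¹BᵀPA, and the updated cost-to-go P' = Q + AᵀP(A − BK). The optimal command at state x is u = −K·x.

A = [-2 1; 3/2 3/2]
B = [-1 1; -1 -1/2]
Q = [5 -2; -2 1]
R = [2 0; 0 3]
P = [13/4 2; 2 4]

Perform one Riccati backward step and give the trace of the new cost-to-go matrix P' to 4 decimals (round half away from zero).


15.0465

BᵀP = [-5.2500 -6.0000; 2.2500 0.0000]
S = R + BᵀPB = [2 0; 0 3] + [11.2500 -2.2500; -2.2500 2.2500] = [13.2500 -2.2500; -2.2500 5.2500]
BᵀPA = [1.5000 -14.2500; -4.5000 2.2500]
K = S⁻¹·BᵀPA = [-0.0349 -1.0814; -0.8721 -0.0349]
A−BK = [-1.1628 -0.0465; 1.0291 0.4012]
AᵀP(A−BK) = [6.1279 0.9651; 0.9651 2.9186]
P' = Q + AᵀP(A−BK) = [11.1279 -1.0349; -1.0349 3.9186]
tr(P') = 15.0465


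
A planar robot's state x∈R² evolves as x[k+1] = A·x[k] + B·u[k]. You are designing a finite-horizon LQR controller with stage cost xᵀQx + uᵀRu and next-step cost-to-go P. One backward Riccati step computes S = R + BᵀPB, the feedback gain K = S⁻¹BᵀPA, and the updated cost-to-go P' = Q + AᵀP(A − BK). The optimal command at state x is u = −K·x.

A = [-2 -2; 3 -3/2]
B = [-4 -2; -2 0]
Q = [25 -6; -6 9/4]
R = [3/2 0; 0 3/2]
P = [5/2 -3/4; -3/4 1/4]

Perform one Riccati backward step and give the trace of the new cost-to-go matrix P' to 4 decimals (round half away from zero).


BᵀP = [-8.5000 2.5000; -5.0000 1.5000]
S = R + BᵀPB = [3/2 0; 0 3/2] + [29.0000 17.0000; 17.0000 10.0000] = [30.5000 17.0000; 17.0000 11.5000]
BᵀPA = [24.5000 13.2500; 14.5000 7.7500]
K = S⁻¹·BᵀPA = [0.5709 0.3340; 0.4170 0.1802]
A−BK = [1.1174 -0.3036; 4.1417 -0.8320]
AᵀP(A−BK) = [1.2176 0.3295; 0.3295 0.2406]
P' = Q + AᵀP(A−BK) = [26.2176 -5.6705; -5.6705 2.4906]
tr(P') = 28.7082

28.7082


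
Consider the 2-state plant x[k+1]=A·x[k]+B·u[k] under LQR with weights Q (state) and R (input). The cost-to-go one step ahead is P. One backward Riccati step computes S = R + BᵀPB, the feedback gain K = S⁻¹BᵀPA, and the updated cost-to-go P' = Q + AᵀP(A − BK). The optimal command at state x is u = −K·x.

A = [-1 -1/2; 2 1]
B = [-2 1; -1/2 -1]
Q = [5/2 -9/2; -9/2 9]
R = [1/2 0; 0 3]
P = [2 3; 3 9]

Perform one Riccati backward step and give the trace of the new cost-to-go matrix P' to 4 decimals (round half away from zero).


18.2689

BᵀP = [-5.5000 -10.5000; -1.0000 -6.0000]
S = R + BᵀPB = [1/2 0; 0 3] + [16.2500 5.0000; 5.0000 5.0000] = [16.7500 5.0000; 5.0000 8.0000]
BᵀPA = [-15.5000 -7.7500; -11.0000 -5.5000]
K = S⁻¹·BᵀPA = [-0.6330 -0.3165; -0.9794 -0.4897]
A−BK = [-1.2867 -0.6433; 0.7041 0.3521]
AᵀP(A−BK) = [5.4151 2.7076; 2.7076 1.3538]
P' = Q + AᵀP(A−BK) = [7.9151 -1.7924; -1.7924 10.3538]
tr(P') = 18.2689


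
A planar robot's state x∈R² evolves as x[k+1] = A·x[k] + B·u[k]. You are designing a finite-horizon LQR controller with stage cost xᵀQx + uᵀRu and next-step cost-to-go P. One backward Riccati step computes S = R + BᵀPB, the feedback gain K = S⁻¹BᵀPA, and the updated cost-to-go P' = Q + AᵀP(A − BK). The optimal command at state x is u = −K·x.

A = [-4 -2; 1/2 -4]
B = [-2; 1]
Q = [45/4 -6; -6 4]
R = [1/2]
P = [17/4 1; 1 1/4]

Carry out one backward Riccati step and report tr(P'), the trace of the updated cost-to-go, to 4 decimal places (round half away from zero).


BᵀP = [-7.5000 -1.7500]
S = R + BᵀPB = [1/2] + [13.2500] = [13.7500]
BᵀPA = [29.1250 22.0000]
K = S⁻¹·BᵀPA = [2.1182 1.6000]
A−BK = [0.2364 1.2000; -1.6182 -5.6000]
AᵀP(A−BK) = [2.3705 1.9000; 1.9000 1.8000]
P' = Q + AᵀP(A−BK) = [13.6205 -4.1000; -4.1000 5.8000]
tr(P') = 19.4205

19.4205


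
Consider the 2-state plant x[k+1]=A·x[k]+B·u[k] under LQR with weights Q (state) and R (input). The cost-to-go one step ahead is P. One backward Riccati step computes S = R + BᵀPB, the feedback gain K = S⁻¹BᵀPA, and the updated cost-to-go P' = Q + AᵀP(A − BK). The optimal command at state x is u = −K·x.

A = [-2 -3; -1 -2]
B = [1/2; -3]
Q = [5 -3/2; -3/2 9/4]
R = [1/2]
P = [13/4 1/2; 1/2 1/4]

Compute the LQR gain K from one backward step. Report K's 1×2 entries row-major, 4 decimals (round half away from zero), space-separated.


0.1212 0.3030

BᵀP = [0.1250 -0.5000]
S = R + BᵀPB = [1/2] + [1.5625] = [2.0625]
BᵀPA = [0.2500 0.6250]
K = S⁻¹·BᵀPA = [0.1212 0.3030]
A−BK = [-2.0606 -3.1515; -0.6364 -1.0909]
AᵀP(A−BK) = [15.2197 23.4242; 23.4242 36.0606]
P' = Q + AᵀP(A−BK) = [20.2197 21.9242; 21.9242 38.3106]
tr(P') = 58.5303


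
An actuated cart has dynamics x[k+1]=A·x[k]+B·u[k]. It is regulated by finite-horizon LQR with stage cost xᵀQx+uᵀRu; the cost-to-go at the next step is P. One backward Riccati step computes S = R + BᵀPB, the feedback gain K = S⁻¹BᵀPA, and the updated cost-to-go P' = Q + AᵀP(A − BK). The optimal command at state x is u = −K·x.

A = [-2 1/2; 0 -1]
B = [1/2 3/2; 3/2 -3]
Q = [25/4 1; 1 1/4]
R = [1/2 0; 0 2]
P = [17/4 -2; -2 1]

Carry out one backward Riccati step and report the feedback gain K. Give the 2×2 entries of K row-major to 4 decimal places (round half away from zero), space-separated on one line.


-0.0907 -0.0801 -0.6484 0.3102

BᵀP = [-0.8750 0.5000; 12.3750 -6.0000]
S = R + BᵀPB = [1/2 0; 0 2] + [0.3125 -2.8125; -2.8125 36.5625] = [0.8125 -2.8125; -2.8125 38.5625]
BᵀPA = [1.7500 -0.9375; -24.7500 12.1875]
K = S⁻¹·BᵀPA = [-0.0907 -0.0801; -0.6484 0.3102]
A−BK = [-0.9820 0.0747; -1.8092 0.0507]
AᵀP(A−BK) = [1.1101 -0.4323; -0.4323 0.2068]
P' = Q + AᵀP(A−BK) = [7.3601 0.5677; 0.5677 0.4568]
tr(P') = 7.8169


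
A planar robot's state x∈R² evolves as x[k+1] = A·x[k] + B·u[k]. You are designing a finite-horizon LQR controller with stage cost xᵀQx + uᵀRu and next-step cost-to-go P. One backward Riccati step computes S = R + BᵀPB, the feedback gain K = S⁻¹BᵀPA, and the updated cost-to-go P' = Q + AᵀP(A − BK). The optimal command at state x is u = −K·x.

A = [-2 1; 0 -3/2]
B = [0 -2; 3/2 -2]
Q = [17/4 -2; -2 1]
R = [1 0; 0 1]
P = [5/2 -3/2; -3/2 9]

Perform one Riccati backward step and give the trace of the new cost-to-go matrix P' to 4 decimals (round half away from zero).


BᵀP = [-2.2500 13.5000; -2.0000 -15.0000]
S = R + BᵀPB = [1 0; 0 1] + [20.2500 -22.5000; -22.5000 34.0000] = [21.2500 -22.5000; -22.5000 35.0000]
BᵀPA = [4.5000 -22.5000; 4.0000 20.5000]
K = S⁻¹·BᵀPA = [1.0421 -1.3737; 0.7842 -0.2974]
A−BK = [-0.4316 0.4053; 0.0053 -0.0342]
AᵀP(A−BK) = [2.1737 -2.1289; -2.1289 2.4382]
P' = Q + AᵀP(A−BK) = [6.4237 -4.1289; -4.1289 3.4382]
tr(P') = 9.8618

9.8618


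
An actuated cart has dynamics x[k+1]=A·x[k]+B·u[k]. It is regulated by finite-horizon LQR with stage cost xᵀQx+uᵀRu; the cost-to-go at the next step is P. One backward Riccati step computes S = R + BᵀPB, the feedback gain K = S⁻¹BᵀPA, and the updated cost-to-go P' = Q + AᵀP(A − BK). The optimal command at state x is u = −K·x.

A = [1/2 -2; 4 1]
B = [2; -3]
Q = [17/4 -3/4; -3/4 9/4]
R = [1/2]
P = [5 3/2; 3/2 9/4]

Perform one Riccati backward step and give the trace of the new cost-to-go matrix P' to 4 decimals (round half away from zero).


49.8407

BᵀP = [5.5000 -3.7500]
S = R + BᵀPB = [1/2] + [22.2500] = [22.7500]
BᵀPA = [-12.2500 -14.7500]
K = S⁻¹·BᵀPA = [-0.5385 -0.6484]
A−BK = [1.5769 -0.7033; 2.3846 -0.9451]
AᵀP(A−BK) = [36.6538 -15.1923; -15.1923 6.6868]
P' = Q + AᵀP(A−BK) = [40.9038 -15.9423; -15.9423 8.9368]
tr(P') = 49.8407


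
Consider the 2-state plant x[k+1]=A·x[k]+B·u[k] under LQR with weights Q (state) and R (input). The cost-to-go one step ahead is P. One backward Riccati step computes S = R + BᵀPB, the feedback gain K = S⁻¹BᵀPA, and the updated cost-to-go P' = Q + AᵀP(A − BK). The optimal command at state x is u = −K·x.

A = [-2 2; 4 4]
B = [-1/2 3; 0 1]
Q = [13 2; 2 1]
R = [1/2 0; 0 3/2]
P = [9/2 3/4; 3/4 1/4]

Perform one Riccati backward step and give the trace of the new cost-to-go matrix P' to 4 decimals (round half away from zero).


18.8803

BᵀP = [-2.2500 -0.3750; 14.2500 2.5000]
S = R + BᵀPB = [1/2 0; 0 3/2] + [1.1250 -7.1250; -7.1250 45.2500] = [1.6250 -7.1250; -7.1250 46.7500]
BᵀPA = [3.0000 -6.0000; -18.5000 38.5000]
K = S⁻¹·BᵀPA = [0.3348 -0.2455; -0.3447 0.7861]
A−BK = [-0.7985 -0.4811; 4.3447 3.2139]
AᵀP(A−BK) = [2.6187 1.2796; 1.2796 2.2616]
P' = Q + AᵀP(A−BK) = [15.6187 3.2796; 3.2796 3.2616]
tr(P') = 18.8803


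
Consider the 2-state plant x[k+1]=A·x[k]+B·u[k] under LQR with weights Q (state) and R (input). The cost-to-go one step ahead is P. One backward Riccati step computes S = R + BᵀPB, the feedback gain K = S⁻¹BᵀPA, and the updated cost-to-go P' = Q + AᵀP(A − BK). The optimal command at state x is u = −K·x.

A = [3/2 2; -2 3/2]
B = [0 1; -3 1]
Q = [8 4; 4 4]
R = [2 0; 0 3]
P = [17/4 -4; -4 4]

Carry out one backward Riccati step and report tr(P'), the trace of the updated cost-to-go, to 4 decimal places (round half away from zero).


BᵀP = [12.0000 -12.0000; 0.2500 0.0000]
S = R + BᵀPB = [2 0; 0 3] + [36.0000 0.0000; 0.0000 0.2500] = [38.0000 0.0000; 0.0000 3.2500]
BᵀPA = [42.0000 6.0000; 0.3750 0.5000]
K = S⁻¹·BᵀPA = [1.1053 0.1579; 0.1154 0.1538]
A−BK = [1.3846 1.8462; 1.2004 1.8198]
AᵀP(A−BK) = [3.0982 1.0607; 1.0607 0.9757]
P' = Q + AᵀP(A−BK) = [11.0982 5.0607; 5.0607 4.9757]
tr(P') = 16.0739

16.0739


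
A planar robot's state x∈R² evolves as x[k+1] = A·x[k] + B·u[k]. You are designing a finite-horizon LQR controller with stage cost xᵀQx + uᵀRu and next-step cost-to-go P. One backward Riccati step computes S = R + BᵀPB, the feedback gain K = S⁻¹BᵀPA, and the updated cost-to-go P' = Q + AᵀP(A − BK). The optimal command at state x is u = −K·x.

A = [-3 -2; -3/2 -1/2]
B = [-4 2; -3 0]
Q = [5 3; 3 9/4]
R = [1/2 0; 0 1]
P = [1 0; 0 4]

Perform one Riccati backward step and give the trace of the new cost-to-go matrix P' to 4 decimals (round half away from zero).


7.9125

BᵀP = [-4.0000 -12.0000; 2.0000 0.0000]
S = R + BᵀPB = [1/2 0; 0 1] + [52.0000 -8.0000; -8.0000 4.0000] = [52.5000 -8.0000; -8.0000 5.0000]
BᵀPA = [30.0000 14.0000; -6.0000 -4.0000]
K = S⁻¹·BᵀPA = [0.5139 0.1914; -0.3778 -0.4937]
A−BK = [-0.1889 -0.2469; 0.0416 0.0743]
AᵀP(A−BK) = [0.3174 0.2947; 0.2947 0.3451]
P' = Q + AᵀP(A−BK) = [5.3174 3.2947; 3.2947 2.5951]
tr(P') = 7.9125


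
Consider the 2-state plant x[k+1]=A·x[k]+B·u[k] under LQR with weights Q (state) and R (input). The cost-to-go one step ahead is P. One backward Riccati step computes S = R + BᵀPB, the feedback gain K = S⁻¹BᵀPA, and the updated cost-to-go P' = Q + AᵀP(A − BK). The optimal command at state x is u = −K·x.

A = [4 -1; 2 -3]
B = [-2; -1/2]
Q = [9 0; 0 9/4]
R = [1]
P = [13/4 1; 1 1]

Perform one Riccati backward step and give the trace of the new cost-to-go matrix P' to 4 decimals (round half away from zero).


21.5462

BᵀP = [-7.0000 -2.5000]
S = R + BᵀPB = [1] + [15.2500] = [16.2500]
BᵀPA = [-33.0000 14.5000]
K = S⁻¹·BᵀPA = [-2.0308 0.8923]
A−BK = [-0.0615 0.7846; 0.9846 -2.5538]
AᵀP(A−BK) = [4.9846 -3.5538; -3.5538 5.3115]
P' = Q + AᵀP(A−BK) = [13.9846 -3.5538; -3.5538 7.5615]
tr(P') = 21.5462


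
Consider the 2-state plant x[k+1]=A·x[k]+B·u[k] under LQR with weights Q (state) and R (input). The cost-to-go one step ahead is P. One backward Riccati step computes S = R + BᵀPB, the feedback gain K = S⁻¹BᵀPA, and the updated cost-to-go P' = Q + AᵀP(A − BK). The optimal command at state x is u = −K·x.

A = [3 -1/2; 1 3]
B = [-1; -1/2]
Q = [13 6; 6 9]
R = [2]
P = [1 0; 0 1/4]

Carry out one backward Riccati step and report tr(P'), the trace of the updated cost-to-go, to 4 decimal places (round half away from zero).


BᵀP = [-1.0000 -0.1250]
S = R + BᵀPB = [2] + [1.0625] = [3.0625]
BᵀPA = [-3.1250 0.1250]
K = S⁻¹·BᵀPA = [-1.0204 0.0408]
A−BK = [1.9796 -0.4592; 0.4898 3.0204]
AᵀP(A−BK) = [6.0612 -0.6224; -0.6224 2.4949]
P' = Q + AᵀP(A−BK) = [19.0612 5.3776; 5.3776 11.4949]
tr(P') = 30.5561

30.5561


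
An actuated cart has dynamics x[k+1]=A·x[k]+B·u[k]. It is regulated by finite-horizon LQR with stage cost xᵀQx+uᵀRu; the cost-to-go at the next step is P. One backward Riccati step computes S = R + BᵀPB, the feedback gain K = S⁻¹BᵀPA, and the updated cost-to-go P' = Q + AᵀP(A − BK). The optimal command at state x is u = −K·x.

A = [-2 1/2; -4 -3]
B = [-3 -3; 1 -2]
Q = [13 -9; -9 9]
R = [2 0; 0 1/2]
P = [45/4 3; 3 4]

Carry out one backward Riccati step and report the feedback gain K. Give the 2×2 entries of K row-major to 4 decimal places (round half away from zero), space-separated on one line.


BᵀP = [-30.7500 -5.0000; -39.7500 -17.0000]
S = R + BᵀPB = [2 0; 0 1/2] + [87.2500 102.2500; 102.2500 153.2500] = [89.2500 102.2500; 102.2500 153.7500]
BᵀPA = [81.5000 -0.3750; 147.5000 31.1250]
K = S⁻¹·BᵀPA = [-0.7809 -0.9918; 1.4787 0.8620]
A−BK = [0.0934 0.1107; -0.2618 -0.2843]
AᵀP(A−BK) = [2.5383 2.4336; 2.4336 2.6110]
P' = Q + AᵀP(A−BK) = [15.5383 -6.5664; -6.5664 11.6110]
tr(P') = 27.1493

-0.7809 -0.9918 1.4787 0.8620


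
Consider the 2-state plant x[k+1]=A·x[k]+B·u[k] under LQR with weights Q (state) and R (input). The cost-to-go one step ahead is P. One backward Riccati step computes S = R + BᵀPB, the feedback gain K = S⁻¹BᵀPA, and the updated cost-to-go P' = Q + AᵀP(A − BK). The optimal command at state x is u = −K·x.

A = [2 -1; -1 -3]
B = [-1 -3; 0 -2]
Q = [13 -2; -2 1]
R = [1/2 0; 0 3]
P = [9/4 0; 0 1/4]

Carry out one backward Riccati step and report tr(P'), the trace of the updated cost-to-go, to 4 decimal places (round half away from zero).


BᵀP = [-2.2500 0.0000; -6.7500 -0.5000]
S = R + BᵀPB = [1/2 0; 0 3] + [2.2500 6.7500; 6.7500 21.2500] = [2.7500 6.7500; 6.7500 24.2500]
BᵀPA = [-4.5000 2.2500; -13.0000 8.2500]
K = S⁻¹·BᵀPA = [-1.0118 -0.0533; -0.2544 0.3550]
A−BK = [0.2249 0.0118; -1.5089 -2.2899]
AᵀP(A−BK) = [1.3891 0.6257; 0.6257 1.6908]
P' = Q + AᵀP(A−BK) = [14.3891 -1.3743; -1.3743 2.6908]
tr(P') = 17.0799

17.0799


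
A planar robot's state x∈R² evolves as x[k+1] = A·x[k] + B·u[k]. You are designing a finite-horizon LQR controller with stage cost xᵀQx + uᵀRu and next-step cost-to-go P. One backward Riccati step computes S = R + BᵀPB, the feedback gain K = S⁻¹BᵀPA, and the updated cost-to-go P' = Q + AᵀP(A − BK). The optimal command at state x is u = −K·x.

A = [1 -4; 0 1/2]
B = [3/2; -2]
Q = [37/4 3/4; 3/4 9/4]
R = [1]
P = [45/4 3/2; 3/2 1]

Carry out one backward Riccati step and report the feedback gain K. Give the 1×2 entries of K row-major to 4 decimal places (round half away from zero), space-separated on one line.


0.6510 -2.5982

BᵀP = [13.8750 0.2500]
S = R + BᵀPB = [1] + [20.3125] = [21.3125]
BᵀPA = [13.8750 -55.3750]
K = S⁻¹·BᵀPA = [0.6510 -2.5982]
A−BK = [0.0235 -0.1026; 1.3021 -4.6965]
AᵀP(A−BK) = [2.2170 -8.1994; -8.1994 30.3724]
P' = Q + AᵀP(A−BK) = [11.4670 -7.4494; -7.4494 32.6224]
tr(P') = 44.0894


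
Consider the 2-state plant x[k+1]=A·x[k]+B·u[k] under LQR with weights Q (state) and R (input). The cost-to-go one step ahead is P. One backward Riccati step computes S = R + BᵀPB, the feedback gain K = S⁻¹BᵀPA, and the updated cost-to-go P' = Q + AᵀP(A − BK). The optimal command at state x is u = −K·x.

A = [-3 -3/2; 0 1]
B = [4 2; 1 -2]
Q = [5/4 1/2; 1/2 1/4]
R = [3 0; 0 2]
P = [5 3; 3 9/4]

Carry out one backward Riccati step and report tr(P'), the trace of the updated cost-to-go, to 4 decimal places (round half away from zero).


3.0777

BᵀP = [23.0000 14.2500; 4.0000 1.5000]
S = R + BᵀPB = [3 0; 0 2] + [106.2500 17.5000; 17.5000 5.0000] = [109.2500 17.5000; 17.5000 7.0000]
BᵀPA = [-69.0000 -20.2500; -12.0000 -4.5000]
K = S⁻¹·BᵀPA = [-0.5954 -0.1374; -0.2257 -0.2993]
A−BK = [-0.1668 -0.3517; 0.1439 0.5387]
AᵀP(A−BK) = [1.2072 0.4269; 0.4269 0.3705]
P' = Q + AᵀP(A−BK) = [2.4572 0.9269; 0.9269 0.6205]
tr(P') = 3.0777


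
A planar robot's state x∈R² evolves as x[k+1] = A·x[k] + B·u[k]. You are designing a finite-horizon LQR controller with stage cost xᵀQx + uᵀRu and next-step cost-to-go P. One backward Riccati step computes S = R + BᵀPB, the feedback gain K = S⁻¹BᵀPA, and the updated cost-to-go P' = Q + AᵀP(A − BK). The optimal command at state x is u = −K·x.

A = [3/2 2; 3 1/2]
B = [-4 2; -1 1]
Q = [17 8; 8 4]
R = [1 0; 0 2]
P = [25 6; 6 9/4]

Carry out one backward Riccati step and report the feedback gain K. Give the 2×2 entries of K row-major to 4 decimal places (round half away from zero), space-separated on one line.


BᵀP = [-106.0000 -26.2500; 56.0000 14.2500]
S = R + BᵀPB = [1 0; 0 2] + [450.2500 -238.2500; -238.2500 126.2500] = [451.2500 -238.2500; -238.2500 128.2500]
BᵀPA = [-237.7500 -225.1250; 126.7500 119.1250]
K = S⁻¹·BᵀPA = [-0.2642 -0.4422; 0.4974 0.1073]
A−BK = [-0.5518 0.0164; 2.2383 -0.0496]
AᵀP(A−BK) = [4.6282 0.1321; 0.1321 0.2211]
P' = Q + AᵀP(A−BK) = [21.6282 8.1321; 8.1321 4.2211]
tr(P') = 25.8493

-0.2642 -0.4422 0.4974 0.1073


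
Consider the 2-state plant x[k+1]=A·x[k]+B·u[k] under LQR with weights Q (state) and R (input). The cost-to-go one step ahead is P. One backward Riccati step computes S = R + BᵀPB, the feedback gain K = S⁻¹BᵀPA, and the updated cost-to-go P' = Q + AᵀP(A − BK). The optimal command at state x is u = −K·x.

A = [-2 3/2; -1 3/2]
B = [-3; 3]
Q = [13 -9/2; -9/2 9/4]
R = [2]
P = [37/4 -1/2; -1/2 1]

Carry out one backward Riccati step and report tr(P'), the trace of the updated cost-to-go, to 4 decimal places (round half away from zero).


30.4715

BᵀP = [-29.2500 4.5000]
S = R + BᵀPB = [2] + [101.2500] = [103.2500]
BᵀPA = [54.0000 -37.1250]
K = S⁻¹·BᵀPA = [0.5230 -0.3596]
A−BK = [-0.4310 0.4213; -2.5690 2.5787]
AᵀP(A−BK) = [7.7579 -7.5835; -7.5835 7.4637]
P' = Q + AᵀP(A−BK) = [20.7579 -12.0835; -12.0835 9.7137]
tr(P') = 30.4715


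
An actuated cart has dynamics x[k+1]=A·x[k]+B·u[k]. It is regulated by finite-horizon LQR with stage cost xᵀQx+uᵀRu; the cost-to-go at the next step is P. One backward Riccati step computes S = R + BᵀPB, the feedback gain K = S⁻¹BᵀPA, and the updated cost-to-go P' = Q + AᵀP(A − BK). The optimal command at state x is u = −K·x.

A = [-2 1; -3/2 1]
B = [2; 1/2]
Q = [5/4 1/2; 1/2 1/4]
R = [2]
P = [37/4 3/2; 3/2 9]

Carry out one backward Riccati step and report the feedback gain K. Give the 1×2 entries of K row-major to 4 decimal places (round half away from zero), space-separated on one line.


BᵀP = [19.2500 7.5000]
S = R + BᵀPB = [2] + [42.2500] = [44.2500]
BᵀPA = [-49.7500 26.7500]
K = S⁻¹·BᵀPA = [-1.1243 0.6045]
A−BK = [0.2486 -0.2090; -0.9379 0.6977]
AᵀP(A−BK) = [10.3164 -7.1751; -7.1751 5.0791]
P' = Q + AᵀP(A−BK) = [11.5664 -6.6751; -6.6751 5.3291]
tr(P') = 16.8955

-1.1243 0.6045


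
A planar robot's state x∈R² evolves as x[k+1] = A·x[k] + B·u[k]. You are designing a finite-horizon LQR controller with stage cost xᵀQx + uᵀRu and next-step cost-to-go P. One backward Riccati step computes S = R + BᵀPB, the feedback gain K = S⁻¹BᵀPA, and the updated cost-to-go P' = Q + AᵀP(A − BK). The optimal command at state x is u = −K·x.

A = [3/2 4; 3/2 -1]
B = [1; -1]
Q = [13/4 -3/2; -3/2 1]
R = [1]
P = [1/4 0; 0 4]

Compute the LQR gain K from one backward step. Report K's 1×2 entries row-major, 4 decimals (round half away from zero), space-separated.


BᵀP = [0.2500 -4.0000]
S = R + BᵀPB = [1] + [4.2500] = [5.2500]
BᵀPA = [-5.6250 5.0000]
K = S⁻¹·BᵀPA = [-1.0714 0.9524]
A−BK = [2.5714 3.0476; 0.4286 -0.0476]
AᵀP(A−BK) = [3.5357 0.8571; 0.8571 3.2381]
P' = Q + AᵀP(A−BK) = [6.7857 -0.6429; -0.6429 4.2381]
tr(P') = 11.0238

-1.0714 0.9524
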